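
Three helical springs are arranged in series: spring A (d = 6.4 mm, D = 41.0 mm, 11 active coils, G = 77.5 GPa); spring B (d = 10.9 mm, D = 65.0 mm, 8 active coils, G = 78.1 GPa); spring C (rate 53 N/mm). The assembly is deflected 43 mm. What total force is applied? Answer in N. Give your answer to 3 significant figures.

k_A = Gd⁴/(8D³N_a) = (77.5×10³)(6.4⁴)/(8·41.0³·11) = 21.438 N/mm
k_B = Gd⁴/(8D³N_a) = (78.1×10³)(10.9⁴)/(8·65.0³·8) = 62.724 N/mm
Series: 1/k_eq = 1/21.438 + 1/62.724 + 1/53 = 0.081456; k_eq = 12.276 N/mm
F = k_eq·δ = 12.276·43 = 527.89 N

528 N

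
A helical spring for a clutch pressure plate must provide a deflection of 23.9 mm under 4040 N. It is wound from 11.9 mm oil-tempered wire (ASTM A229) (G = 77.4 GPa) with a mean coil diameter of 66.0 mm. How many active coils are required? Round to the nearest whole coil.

4

Required rate k = F/δ = 4040/23.9 = 169.04 N/mm
N_a = Gd⁴/(8D³k) = (77.4×10³ × 11.9⁴)/(8 × 66.0³ × 169.04)
    = 1.55213e+09 / 3.88781e+08 = 3.992 → 4 coils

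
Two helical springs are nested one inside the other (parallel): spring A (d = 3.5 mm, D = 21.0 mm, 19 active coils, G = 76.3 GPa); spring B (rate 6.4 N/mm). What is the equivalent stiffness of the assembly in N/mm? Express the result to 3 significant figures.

14.5 N/mm

k_A = Gd⁴/(8D³N_a) = (76.3×10³)(3.5⁴)/(8·21.0³·19) = 8.1338 N/mm
Parallel: k_eq = 8.1338 + 6.4 = 14.534 N/mm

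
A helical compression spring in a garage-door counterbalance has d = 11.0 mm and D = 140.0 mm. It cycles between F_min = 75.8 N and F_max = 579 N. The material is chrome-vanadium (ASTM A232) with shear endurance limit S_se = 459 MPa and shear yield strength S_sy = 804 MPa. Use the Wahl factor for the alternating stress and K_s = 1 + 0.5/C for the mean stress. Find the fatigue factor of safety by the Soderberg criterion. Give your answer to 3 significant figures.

C = D/d = 140.0/11.0 = 12.7273; K_W = (4C−1)/(4C−4)+0.615/C = 1.1123; K_s = 1+0.5/C = 1.0393
F_a = (F_max−F_min)/2 = 251.6 N; F_m = (F_max+F_min)/2 = 327.4 N
τ_a = K_W·8F_aD/(πd³) = 1.1123 × 67.391 = 74.957 MPa
τ_m = K_s·8F_mD/(πd³) = 1.0393 × 87.694 = 91.139 MPa
Soderberg: 1/n_f = τ_a/S_se + τ_m/S_sy = 74.957/459 + 91.139/804 = 0.16331 + 0.11336 = 0.27666
n_f = 1/0.27666 = 3.615

3.61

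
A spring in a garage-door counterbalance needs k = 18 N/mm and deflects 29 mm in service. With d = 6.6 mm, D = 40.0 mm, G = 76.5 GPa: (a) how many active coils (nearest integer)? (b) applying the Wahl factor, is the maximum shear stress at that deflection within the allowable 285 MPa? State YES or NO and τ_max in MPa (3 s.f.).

(a) 16 coils; (b) YES, τ_max = 228 MPa

N_a = Gd⁴/(8D³k) = (76.5×10³)(6.6⁴)/(8·40.0³·18) = 15.75 → N_a = 16
Actual rate k = Gd⁴/(8D³·16) = 17.719 N/mm
Working load F = kδ = 17.719·29 = 513.86 N
C = 40.0/6.6 = 6.0606; K_W = (4C−1)/(4C−4)+0.615/C = 1.2497
τ_max = K_W·8FD/(πd³) = 1.2497·182.06 = 227.52 MPa
τ_max ≤ 285 MPa → acceptable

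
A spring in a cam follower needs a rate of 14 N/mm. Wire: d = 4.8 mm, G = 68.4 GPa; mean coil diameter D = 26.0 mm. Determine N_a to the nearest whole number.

N_a = Gd⁴/(8D³k) = (68.4×10³ × 4.8⁴)/(8 × 26.0³ × 14)
    = 3.63096e+07 / 1.96851e+06 = 18.45 → 18 coils

18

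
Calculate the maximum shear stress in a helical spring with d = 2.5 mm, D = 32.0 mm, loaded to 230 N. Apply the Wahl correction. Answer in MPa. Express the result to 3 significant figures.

Spring index C = D/d = 32.0/2.5 = 12.8000
K_W = (4C−1)/(4C−4) + 0.615/C = 50.200/47.200 + 0.0480 = 1.1116
τ₀ = 8FD/(πd³) = 8·230·32.0/(π·2.5³) = 58880/49.087 = 1199.5 MPa
τ_max = K·τ₀ = 1.1116 × 1199.5 = 1333.4 MPa

1330 MPa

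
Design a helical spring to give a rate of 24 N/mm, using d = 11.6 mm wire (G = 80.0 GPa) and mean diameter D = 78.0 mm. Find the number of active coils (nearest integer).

N_a = Gd⁴/(8D³k) = (80.0×10³ × 11.6⁴)/(8 × 78.0³ × 24)
    = 1.44851e+09 / 9.1114e+07 = 15.9 → 16 coils

16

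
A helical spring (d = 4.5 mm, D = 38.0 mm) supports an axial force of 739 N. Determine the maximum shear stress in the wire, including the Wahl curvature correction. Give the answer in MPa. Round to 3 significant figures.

921 MPa

Spring index C = D/d = 38.0/4.5 = 8.4444
K_W = (4C−1)/(4C−4) + 0.615/C = 32.778/29.778 + 0.0728 = 1.1736
τ₀ = 8FD/(πd³) = 8·739·38.0/(π·4.5³) = 224656/286.28 = 784.75 MPa
τ_max = K·τ₀ = 1.1736 × 784.75 = 920.96 MPa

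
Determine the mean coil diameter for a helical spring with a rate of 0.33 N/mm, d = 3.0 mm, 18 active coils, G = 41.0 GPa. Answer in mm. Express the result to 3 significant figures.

D = (Gd⁴/(8N_a·k))^(1/3) = (41.0×10³·3.0⁴/(8·18·0.33))^(1/3)
  = (69886.4)^(1/3) = 41.1905 mm

41.2 mm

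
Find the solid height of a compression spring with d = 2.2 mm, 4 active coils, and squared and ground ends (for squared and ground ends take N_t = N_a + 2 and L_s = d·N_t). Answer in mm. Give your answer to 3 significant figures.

squared and ground ends: N_t = N_a + 2 = 4 + 2 = 6
L_s = d·N_t = 2.2 × 6 = 13.2 mm

13.2 mm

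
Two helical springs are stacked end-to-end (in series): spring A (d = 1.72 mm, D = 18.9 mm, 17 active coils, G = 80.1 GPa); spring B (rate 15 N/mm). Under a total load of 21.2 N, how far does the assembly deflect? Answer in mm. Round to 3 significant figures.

k_A = Gd⁴/(8D³N_a) = (80.1×10³)(1.72⁴)/(8·18.9³·17) = 0.76352 N/mm
Series: 1/k_eq = 1/0.76352 + 1/15 = 1.3764; k_eq = 0.72654 N/mm
δ = F/k_eq = 21.2/0.72654 = 29.179 mm

29.2 mm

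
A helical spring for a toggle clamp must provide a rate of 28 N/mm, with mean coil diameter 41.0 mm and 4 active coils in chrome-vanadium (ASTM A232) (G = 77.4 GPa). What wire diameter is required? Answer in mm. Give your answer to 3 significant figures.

5.31 mm

d = (8D³N_a·k / G)^(1/4) = (8·41.0³·4·28 / (77.4×10³))^0.25
  = (797.85)^0.25 = 5.3147 mm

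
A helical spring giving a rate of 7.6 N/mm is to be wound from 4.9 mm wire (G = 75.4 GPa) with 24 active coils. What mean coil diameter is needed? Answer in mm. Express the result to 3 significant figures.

31.0 mm

D = (Gd⁴/(8N_a·k))^(1/3) = (75.4×10³·4.9⁴/(8·24·7.6))^(1/3)
  = (29788)^(1/3) = 30.9989 mm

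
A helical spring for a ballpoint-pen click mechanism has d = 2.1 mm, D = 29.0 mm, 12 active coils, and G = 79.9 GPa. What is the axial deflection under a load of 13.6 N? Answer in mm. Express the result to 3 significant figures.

20.5 mm

k = Gd⁴/(8D³N_a) = (79.9×10³)(2.1⁴)/(8·29.0³·12) = 0.66368 N/mm
δ = F/k = 13.6 / 0.66368 = 20.492 mm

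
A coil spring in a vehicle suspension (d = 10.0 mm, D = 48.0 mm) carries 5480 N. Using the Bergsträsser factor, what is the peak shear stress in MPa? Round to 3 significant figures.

Spring index C = D/d = 48.0/10.0 = 4.8000
K_B = (4C+2)/(4C−3) = 21.200/16.200 = 1.3086
τ₀ = 8FD/(πd³) = 8·5480·48.0/(π·10.0³) = 2.10432e+06/3141.6 = 669.83 MPa
τ_max = K·τ₀ = 1.3086 × 669.83 = 876.56 MPa

877 MPa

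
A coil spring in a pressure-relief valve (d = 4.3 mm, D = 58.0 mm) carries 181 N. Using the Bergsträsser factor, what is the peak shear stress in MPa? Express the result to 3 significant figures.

369 MPa

Spring index C = D/d = 58.0/4.3 = 13.4884
K_B = (4C+2)/(4C−3) = 55.953/50.953 = 1.0981
τ₀ = 8FD/(πd³) = 8·181·58.0/(π·4.3³) = 83984/249.78 = 336.23 MPa
τ_max = K·τ₀ = 1.0981 × 336.23 = 369.23 MPa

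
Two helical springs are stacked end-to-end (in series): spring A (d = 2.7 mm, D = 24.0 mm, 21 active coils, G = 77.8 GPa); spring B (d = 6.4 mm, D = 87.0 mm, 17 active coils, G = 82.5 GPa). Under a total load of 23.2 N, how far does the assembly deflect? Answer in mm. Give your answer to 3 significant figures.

k_A = Gd⁴/(8D³N_a) = (77.8×10³)(2.7⁴)/(8·24.0³·21) = 1.7803 N/mm
k_B = Gd⁴/(8D³N_a) = (82.5×10³)(6.4⁴)/(8·87.0³·17) = 1.5455 N/mm
Series: 1/k_eq = 1/1.7803 + 1/1.5455 = 1.2087; k_eq = 0.82731 N/mm
δ = F/k_eq = 23.2/0.82731 = 28.043 mm

28.0 mm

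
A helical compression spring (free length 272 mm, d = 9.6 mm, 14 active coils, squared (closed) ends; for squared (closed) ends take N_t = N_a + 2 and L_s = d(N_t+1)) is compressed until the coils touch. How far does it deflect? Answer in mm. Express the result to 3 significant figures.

N_t = 16; L_s = 9.6·17 = 163.2 mm
δ_solid = L₀ − L_s = 272 − 163.2 = 108.8 mm

109 mm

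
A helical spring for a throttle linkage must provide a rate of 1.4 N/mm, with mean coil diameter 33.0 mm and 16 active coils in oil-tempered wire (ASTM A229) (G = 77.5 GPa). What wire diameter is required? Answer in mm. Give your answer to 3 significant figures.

d = (8D³N_a·k / G)^(1/4) = (8·33.0³·16·1.4 / (77.5×10³))^0.25
  = (83.096)^0.25 = 3.0192 mm

3.02 mm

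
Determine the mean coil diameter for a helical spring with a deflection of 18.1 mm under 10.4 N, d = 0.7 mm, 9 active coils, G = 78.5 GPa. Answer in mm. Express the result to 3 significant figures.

Required rate k = F/δ = 10.4/18.1 = 0.57459 N/mm
D = (Gd⁴/(8N_a·k))^(1/3) = (78.5×10³·0.7⁴/(8·9·0.57459))^(1/3)
  = (455.59)^(1/3) = 7.6947 mm

7.69 mm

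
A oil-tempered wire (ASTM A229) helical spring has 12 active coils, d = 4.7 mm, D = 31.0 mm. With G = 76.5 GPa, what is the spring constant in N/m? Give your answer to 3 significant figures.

k = Gd⁴/(8D³N_a) = (76.5×10³ × 4.7⁴) / (8 × 31.0³ × 12)
  = 3.73296e+07 / 2.85994e+06 = 13.053 N/mm = 13053 N/m

13100 N/m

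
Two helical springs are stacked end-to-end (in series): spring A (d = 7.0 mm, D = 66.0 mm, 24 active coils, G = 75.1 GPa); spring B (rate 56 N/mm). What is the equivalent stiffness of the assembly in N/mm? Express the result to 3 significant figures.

3.09 N/mm

k_A = Gd⁴/(8D³N_a) = (75.1×10³)(7.0⁴)/(8·66.0³·24) = 3.2666 N/mm
Series: 1/k_eq = 1/3.2666 + 1/56 = 0.32398; k_eq = 3.0866 N/mm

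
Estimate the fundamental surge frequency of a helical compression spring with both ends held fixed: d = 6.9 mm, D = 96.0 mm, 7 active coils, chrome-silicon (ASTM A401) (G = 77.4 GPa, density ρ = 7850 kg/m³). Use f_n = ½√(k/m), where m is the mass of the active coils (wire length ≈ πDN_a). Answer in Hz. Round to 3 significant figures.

37.8 Hz

k = Gd⁴/(8D³N_a) = (77.4×10³)(6.9⁴)/(8·96.0³·7) = 3.5411 N/mm = 3541.1 N/m
Wire length L = πDN_a = π·96.0·7 = 2111.2 mm
m = ρ·(πd²/4)·L = 7850 × 37.393×10⁻⁶ m² × 2.1112 m = 0.61969 kg
f_n = ½√(k/m) = 0.5·√(3541.1/0.61969) = 0.5·√(5714.2) = 37.796 Hz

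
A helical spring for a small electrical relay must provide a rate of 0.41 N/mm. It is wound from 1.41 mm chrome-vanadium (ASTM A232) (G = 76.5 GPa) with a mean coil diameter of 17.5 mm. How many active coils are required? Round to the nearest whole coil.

17

N_a = Gd⁴/(8D³k) = (76.5×10³ × 1.41⁴)/(8 × 17.5³ × 0.41)
    = 302369 / 17578.8 = 17.2 → 17 coils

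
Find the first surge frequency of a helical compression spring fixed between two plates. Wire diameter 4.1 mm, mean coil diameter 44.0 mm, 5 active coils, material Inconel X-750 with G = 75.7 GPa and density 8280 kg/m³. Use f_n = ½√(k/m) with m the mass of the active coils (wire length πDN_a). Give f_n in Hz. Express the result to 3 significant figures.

k = Gd⁴/(8D³N_a) = (75.7×10³)(4.1⁴)/(8·44.0³·5) = 6.2779 N/mm = 6277.9 N/m
Wire length L = πDN_a = π·44.0·5 = 691.15 mm
m = ρ·(πd²/4)·L = 8280 × 13.203×10⁻⁶ m² × 0.69115 m = 0.075555 kg
f_n = ½√(k/m) = 0.5·√(6277.9/0.075555) = 0.5·√(83091) = 144.13 Hz

144 Hz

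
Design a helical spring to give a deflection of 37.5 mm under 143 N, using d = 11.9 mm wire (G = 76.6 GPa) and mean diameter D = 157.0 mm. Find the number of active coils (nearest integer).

Required rate k = F/δ = 143/37.5 = 3.8133 N/mm
N_a = Gd⁴/(8D³k) = (76.6×10³ × 11.9⁴)/(8 × 157.0³ × 3.8133)
    = 1.53609e+09 / 1.18058e+08 = 13.01 → 13 coils

13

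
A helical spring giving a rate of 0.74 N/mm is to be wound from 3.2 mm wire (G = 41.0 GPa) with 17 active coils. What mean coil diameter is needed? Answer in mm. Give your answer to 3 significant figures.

35.0 mm

D = (Gd⁴/(8N_a·k))^(1/3) = (41.0×10³·3.2⁴/(8·17·0.74))^(1/3)
  = (42718.2)^(1/3) = 34.9573 mm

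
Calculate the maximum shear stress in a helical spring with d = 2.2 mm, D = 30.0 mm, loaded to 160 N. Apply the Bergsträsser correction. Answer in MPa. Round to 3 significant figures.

Spring index C = D/d = 30.0/2.2 = 13.6364
K_B = (4C+2)/(4C−3) = 56.545/51.545 = 1.0970
τ₀ = 8FD/(πd³) = 8·160·30.0/(π·2.2³) = 38400/33.452 = 1147.9 MPa
τ_max = K·τ₀ = 1.0970 × 1147.9 = 1259.3 MPa

1260 MPa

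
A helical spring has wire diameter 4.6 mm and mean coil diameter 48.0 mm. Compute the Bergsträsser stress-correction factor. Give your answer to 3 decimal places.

1.129

C = D/d = 48.0/4.6 = 10.4348
K_B = (4C+2)/(4C−3) = 43.739/38.739 = 1.1291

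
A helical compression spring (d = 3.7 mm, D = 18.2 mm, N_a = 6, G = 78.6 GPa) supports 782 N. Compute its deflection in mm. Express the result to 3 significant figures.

k = Gd⁴/(8D³N_a) = (78.6×10³)(3.7⁴)/(8·18.2³·6) = 50.907 N/mm
δ = F/k = 782 / 50.907 = 15.361 mm

15.4 mm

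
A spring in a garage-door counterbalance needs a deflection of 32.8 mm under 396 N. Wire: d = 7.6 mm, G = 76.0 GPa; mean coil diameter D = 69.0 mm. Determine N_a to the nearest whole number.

8

Required rate k = F/δ = 396/32.8 = 12.073 N/mm
N_a = Gd⁴/(8D³k) = (76.0×10³ × 7.6⁴)/(8 × 69.0³ × 12.073)
    = 2.53553e+08 / 3.17292e+07 = 7.991 → 8 coils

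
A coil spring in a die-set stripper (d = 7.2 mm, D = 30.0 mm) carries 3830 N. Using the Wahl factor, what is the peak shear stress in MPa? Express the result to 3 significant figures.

Spring index C = D/d = 30.0/7.2 = 4.1667
K_W = (4C−1)/(4C−4) + 0.615/C = 15.667/12.667 + 0.1476 = 1.3844
τ₀ = 8FD/(πd³) = 8·3830·30.0/(π·7.2³) = 919200/1172.6 = 783.9 MPa
τ_max = K·τ₀ = 1.3844 × 783.9 = 1085.3 MPa

1090 MPa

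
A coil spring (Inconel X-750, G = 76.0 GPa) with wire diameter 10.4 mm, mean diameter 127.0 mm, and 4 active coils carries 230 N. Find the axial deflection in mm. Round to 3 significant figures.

k = Gd⁴/(8D³N_a) = (76.0×10³)(10.4⁴)/(8·127.0³·4) = 13.564 N/mm
δ = F/k = 230 / 13.564 = 16.957 mm

17.0 mm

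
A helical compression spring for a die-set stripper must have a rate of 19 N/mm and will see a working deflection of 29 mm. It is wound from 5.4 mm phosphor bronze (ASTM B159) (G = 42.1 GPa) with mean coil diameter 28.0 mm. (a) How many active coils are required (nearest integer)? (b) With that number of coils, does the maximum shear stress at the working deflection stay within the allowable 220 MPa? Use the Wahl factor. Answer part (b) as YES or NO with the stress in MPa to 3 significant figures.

N_a = Gd⁴/(8D³k) = (42.1×10³)(5.4⁴)/(8·28.0³·19) = 10.73 → N_a = 11
Actual rate k = Gd⁴/(8D³·11) = 18.531 N/mm
Working load F = kδ = 18.531·29 = 537.4 N
C = 28.0/5.4 = 5.1852; K_W = (4C−1)/(4C−4)+0.615/C = 1.2978
τ_max = K_W·8FD/(πd³) = 1.2978·243.34 = 315.81 MPa
τ_max > 220 MPa → exceeds allowable

(a) 11 coils; (b) NO, τ_max = 316 MPa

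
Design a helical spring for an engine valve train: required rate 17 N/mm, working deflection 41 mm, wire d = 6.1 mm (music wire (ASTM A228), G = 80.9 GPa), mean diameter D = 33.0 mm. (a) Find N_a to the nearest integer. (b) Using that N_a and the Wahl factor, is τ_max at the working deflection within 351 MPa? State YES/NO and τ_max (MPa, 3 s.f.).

N_a = Gd⁴/(8D³k) = (80.9×10³)(6.1⁴)/(8·33.0³·17) = 22.92 → N_a = 23
Actual rate k = Gd⁴/(8D³·23) = 16.94 N/mm
Working load F = kδ = 16.94·41 = 694.53 N
C = 33.0/6.1 = 5.4098; K_W = (4C−1)/(4C−4)+0.615/C = 1.2838
τ_max = K_W·8FD/(πd³) = 1.2838·257.13 = 330.1 MPa
τ_max ≤ 351 MPa → acceptable

(a) 23 coils; (b) YES, τ_max = 330 MPa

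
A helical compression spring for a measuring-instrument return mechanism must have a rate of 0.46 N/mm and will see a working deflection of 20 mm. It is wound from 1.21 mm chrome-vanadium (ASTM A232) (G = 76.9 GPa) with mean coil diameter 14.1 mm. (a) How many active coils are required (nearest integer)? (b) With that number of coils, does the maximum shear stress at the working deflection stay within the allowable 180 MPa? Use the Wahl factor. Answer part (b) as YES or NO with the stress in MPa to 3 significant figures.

(a) 16 coils; (b) NO, τ_max = 209 MPa

N_a = Gd⁴/(8D³k) = (76.9×10³)(1.21⁴)/(8·14.1³·0.46) = 15.98 → N_a = 16
Actual rate k = Gd⁴/(8D³·16) = 0.45941 N/mm
Working load F = kδ = 0.45941·20 = 9.1882 N
C = 14.1/1.21 = 11.6529; K_W = (4C−1)/(4C−4)+0.615/C = 1.1232
τ_max = K_W·8FD/(πd³) = 1.1232·186.22 = 209.16 MPa
τ_max > 180 MPa → exceeds allowable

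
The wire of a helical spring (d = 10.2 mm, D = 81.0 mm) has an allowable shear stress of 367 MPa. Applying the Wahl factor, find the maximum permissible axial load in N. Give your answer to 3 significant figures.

C = D/d = 81.0/10.2 = 7.9412
K_W = (4C−1)/(4C−4) + 0.615/C = 30.765/27.765 + 0.0774 = 1.1855
τ_max = K·8FD/(πd³) → F_max = τ_allow·πd³/(8DK)
F_max = 367·π·10.2³/(8·81.0·1.1855) = 1.2235e+06/768.2 = 1592.7 N

1590 N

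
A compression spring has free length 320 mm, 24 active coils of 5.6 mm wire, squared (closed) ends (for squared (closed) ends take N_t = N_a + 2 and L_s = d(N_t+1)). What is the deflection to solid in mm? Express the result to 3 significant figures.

169 mm

N_t = 26; L_s = 5.6·27 = 151.2 mm
δ_solid = L₀ − L_s = 320 − 151.2 = 168.8 mm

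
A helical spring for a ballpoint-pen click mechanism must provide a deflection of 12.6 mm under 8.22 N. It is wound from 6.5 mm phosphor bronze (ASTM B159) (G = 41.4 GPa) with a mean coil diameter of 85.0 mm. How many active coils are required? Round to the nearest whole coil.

Required rate k = F/δ = 8.22/12.6 = 0.65238 N/mm
N_a = Gd⁴/(8D³k) = (41.4×10³ × 6.5⁴)/(8 × 85.0³ × 0.65238)
    = 7.39016e+07 / 3.20515e+06 = 23.06 → 23 coils

23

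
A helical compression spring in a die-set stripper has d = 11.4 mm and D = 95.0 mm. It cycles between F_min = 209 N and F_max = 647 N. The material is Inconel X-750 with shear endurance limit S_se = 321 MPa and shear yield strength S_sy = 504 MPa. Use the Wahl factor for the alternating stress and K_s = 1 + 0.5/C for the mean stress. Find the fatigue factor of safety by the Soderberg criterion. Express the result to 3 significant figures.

C = D/d = 95.0/11.4 = 8.3333; K_W = (4C−1)/(4C−4)+0.615/C = 1.1761; K_s = 1+0.5/C = 1.0600
F_a = (F_max−F_min)/2 = 219 N; F_m = (F_max+F_min)/2 = 428 N
τ_a = K_W·8F_aD/(πd³) = 1.1761 × 35.76 = 42.056 MPa
τ_m = K_s·8F_mD/(πd³) = 1.0600 × 69.886 = 74.08 MPa
Soderberg: 1/n_f = τ_a/S_se + τ_m/S_sy = 42.056/321 + 74.08/504 = 0.13102 + 0.14698 = 0.278
n_f = 1/0.278 = 3.597

3.60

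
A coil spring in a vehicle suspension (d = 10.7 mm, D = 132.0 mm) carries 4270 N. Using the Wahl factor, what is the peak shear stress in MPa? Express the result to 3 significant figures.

Spring index C = D/d = 132.0/10.7 = 12.3364
K_W = (4C−1)/(4C−4) + 0.615/C = 48.346/45.346 + 0.0499 = 1.1160
τ₀ = 8FD/(πd³) = 8·4270·132.0/(π·10.7³) = 4.50912e+06/3848.6 = 1171.6 MPa
τ_max = K·τ₀ = 1.1160 × 1171.6 = 1307.6 MPa

1310 MPa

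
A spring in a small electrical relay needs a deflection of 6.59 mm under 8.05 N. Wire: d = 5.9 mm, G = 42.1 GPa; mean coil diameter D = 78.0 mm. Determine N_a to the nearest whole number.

11

Required rate k = F/δ = 8.05/6.59 = 1.2215 N/mm
N_a = Gd⁴/(8D³k) = (42.1×10³ × 5.9⁴)/(8 × 78.0³ × 1.2215)
    = 5.10141e+07 / 4.6375e+06 = 11 → 11 coils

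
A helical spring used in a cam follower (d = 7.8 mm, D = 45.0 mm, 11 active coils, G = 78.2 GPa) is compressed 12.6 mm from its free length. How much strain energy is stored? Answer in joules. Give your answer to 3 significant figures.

k = Gd⁴/(8D³N_a) = (78.2×10³)(7.8⁴)/(8·45.0³·11) = 36.096 N/mm
U = ½kδ² = 0.5 × 36.096 × 12.6² = 2865.3 N·mm = 2.8653 J

2.87 J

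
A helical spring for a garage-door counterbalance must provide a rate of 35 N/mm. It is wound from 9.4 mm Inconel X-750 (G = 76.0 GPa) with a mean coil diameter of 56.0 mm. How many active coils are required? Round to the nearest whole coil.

N_a = Gd⁴/(8D³k) = (76.0×10³ × 9.4⁴)/(8 × 56.0³ × 35)
    = 5.93369e+08 / 4.91725e+07 = 12.07 → 12 coils

12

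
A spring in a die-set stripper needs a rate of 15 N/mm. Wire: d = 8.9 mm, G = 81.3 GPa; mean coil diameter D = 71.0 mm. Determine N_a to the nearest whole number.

12

N_a = Gd⁴/(8D³k) = (81.3×10³ × 8.9⁴)/(8 × 71.0³ × 15)
    = 5.10094e+08 / 4.29493e+07 = 11.88 → 12 coils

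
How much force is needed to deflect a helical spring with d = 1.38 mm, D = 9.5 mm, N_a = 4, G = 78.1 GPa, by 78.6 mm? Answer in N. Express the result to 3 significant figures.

k = Gd⁴/(8D³N_a) = (78.1×10³)(1.38⁴)/(8·9.5³·4) = 10.324 N/mm
F = k·δ = 10.324 × 78.6 = 811.46 N

811 N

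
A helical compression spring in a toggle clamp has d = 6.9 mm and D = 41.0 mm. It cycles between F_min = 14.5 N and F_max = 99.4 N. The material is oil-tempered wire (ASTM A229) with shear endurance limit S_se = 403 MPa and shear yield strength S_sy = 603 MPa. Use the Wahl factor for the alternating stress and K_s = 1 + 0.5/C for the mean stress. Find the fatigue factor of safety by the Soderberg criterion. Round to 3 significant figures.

C = D/d = 41.0/6.9 = 5.9420; K_W = (4C−1)/(4C−4)+0.615/C = 1.2553; K_s = 1+0.5/C = 1.0841
F_a = (F_max−F_min)/2 = 42.45 N; F_m = (F_max+F_min)/2 = 56.95 N
τ_a = K_W·8F_aD/(πd³) = 1.2553 × 13.491 = 16.935 MPa
τ_m = K_s·8F_mD/(πd³) = 1.0841 × 18.1 = 19.623 MPa
Soderberg: 1/n_f = τ_a/S_se + τ_m/S_sy = 16.935/403 + 19.623/603 = 0.04202 + 0.03254 = 0.074564
n_f = 1/0.074564 = 13.41

13.4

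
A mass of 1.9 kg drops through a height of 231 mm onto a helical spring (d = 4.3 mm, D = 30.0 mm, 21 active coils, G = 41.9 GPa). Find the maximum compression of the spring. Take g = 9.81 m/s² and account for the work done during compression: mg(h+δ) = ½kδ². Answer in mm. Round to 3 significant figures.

k = Gd⁴/(8D³N_a) = (41.9×10³)(4.3⁴)/(8·30.0³·21) = 3.158 N/mm
W = mg = 1.9 × 9.81 = 18.639 N
½kδ² − Wδ − Wh = 0 → δ = (W + √(W² + 2kWh))/k
δ = (18.639 + √(347.41 + 27194.4))/3.158 = (18.639 + 165.96)/3.158 = 58.453 mm

58.5 mm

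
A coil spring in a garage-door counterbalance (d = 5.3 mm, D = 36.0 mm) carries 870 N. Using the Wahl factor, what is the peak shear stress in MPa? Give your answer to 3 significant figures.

Spring index C = D/d = 36.0/5.3 = 6.7925
K_W = (4C−1)/(4C−4) + 0.615/C = 26.170/23.170 + 0.0905 = 1.2200
τ₀ = 8FD/(πd³) = 8·870·36.0/(π·5.3³) = 250560/467.71 = 535.72 MPa
τ_max = K·τ₀ = 1.2200 × 535.72 = 653.58 MPa

654 MPa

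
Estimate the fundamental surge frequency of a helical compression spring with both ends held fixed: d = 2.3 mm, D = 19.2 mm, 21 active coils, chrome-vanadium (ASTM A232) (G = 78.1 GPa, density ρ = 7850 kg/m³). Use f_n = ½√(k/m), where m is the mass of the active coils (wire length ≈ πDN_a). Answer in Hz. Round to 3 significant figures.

105 Hz

k = Gd⁴/(8D³N_a) = (78.1×10³)(2.3⁴)/(8·19.2³·21) = 1.838 N/mm = 1838 N/m
Wire length L = πDN_a = π·19.2·21 = 1266.7 mm
m = ρ·(πd²/4)·L = 7850 × 4.1548×10⁻⁶ m² × 1.2667 m = 0.041313 kg
f_n = ½√(k/m) = 0.5·√(1838/0.041313) = 0.5·√(44490) = 105.46 Hz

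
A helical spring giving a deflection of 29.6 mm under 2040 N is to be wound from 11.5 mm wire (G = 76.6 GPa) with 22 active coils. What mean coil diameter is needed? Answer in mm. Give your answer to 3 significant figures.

48.0 mm

Required rate k = F/δ = 2040/29.6 = 68.919 N/mm
D = (Gd⁴/(8N_a·k))^(1/3) = (76.6×10³·11.5⁴/(8·22·68.919))^(1/3)
  = (110451)^(1/3) = 47.9796 mm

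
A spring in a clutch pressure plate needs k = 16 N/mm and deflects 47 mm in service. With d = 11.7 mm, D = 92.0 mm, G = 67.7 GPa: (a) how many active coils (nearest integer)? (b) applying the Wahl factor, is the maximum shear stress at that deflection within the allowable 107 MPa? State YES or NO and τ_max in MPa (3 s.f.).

N_a = Gd⁴/(8D³k) = (67.7×10³)(11.7⁴)/(8·92.0³·16) = 12.73 → N_a = 13
Actual rate k = Gd⁴/(8D³·13) = 15.665 N/mm
Working load F = kδ = 15.665·47 = 736.26 N
C = 92.0/11.7 = 7.8632; K_W = (4C−1)/(4C−4)+0.615/C = 1.1875
τ_max = K_W·8FD/(πd³) = 1.1875·107.7 = 127.89 MPa
τ_max > 107 MPa → exceeds allowable

(a) 13 coils; (b) NO, τ_max = 128 MPa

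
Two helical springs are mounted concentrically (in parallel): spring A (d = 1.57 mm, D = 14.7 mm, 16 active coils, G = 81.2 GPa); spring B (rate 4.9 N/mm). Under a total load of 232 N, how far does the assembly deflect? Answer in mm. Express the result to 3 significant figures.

k_A = Gd⁴/(8D³N_a) = (81.2×10³)(1.57⁴)/(8·14.7³·16) = 1.2134 N/mm
Parallel: k_eq = 1.2134 + 4.9 = 6.1134 N/mm
δ = F/k_eq = 232/6.1134 = 37.95 mm

37.9 mm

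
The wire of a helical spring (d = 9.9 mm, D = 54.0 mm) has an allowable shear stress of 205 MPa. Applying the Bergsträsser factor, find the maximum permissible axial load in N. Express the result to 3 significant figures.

C = D/d = 54.0/9.9 = 5.4545
K_B = (4C+2)/(4C−3) = 23.818/18.818 = 1.2657
τ_max = K·8FD/(πd³) → F_max = τ_allow·πd³/(8DK)
F_max = 205·π·9.9³/(8·54.0·1.2657) = 6.249e+05/546.78 = 1142.9 N

1140 N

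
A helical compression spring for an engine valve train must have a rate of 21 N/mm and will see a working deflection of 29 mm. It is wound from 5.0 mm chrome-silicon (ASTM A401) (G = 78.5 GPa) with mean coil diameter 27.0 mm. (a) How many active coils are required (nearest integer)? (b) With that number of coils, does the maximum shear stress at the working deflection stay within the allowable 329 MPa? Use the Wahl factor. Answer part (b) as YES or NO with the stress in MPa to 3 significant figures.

N_a = Gd⁴/(8D³k) = (78.5×10³)(5.0⁴)/(8·27.0³·21) = 14.84 → N_a = 15
Actual rate k = Gd⁴/(8D³·15) = 20.772 N/mm
Working load F = kδ = 20.772·29 = 602.39 N
C = 27.0/5.0 = 5.4000; K_W = (4C−1)/(4C−4)+0.615/C = 1.2843
τ_max = K_W·8FD/(πd³) = 1.2843·331.34 = 425.55 MPa
τ_max > 329 MPa → exceeds allowable

(a) 15 coils; (b) NO, τ_max = 426 MPa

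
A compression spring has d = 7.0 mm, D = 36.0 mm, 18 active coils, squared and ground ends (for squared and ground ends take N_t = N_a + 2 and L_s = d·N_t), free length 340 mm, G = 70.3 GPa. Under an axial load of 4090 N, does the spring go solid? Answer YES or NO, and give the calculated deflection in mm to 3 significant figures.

k = Gd⁴/(8D³N_a) = (70.3×10³)(7.0⁴)/(8·36.0³·18) = 25.123 N/mm
N_t = 20; L_s = 7.0·20 = 140 mm; δ_solid = L₀ − L_s = 340 − 140 = 200 mm
δ = F/k = 4090/25.123 = 162.8 mm
δ < δ_solid → spring does not go solid

NO, δ = 163 mm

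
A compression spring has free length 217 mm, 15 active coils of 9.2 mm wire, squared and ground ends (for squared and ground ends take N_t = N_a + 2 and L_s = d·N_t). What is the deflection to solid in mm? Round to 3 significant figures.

N_t = 17; L_s = 9.2·17 = 156.4 mm
δ_solid = L₀ − L_s = 217 − 156.4 = 60.6 mm

60.6 mm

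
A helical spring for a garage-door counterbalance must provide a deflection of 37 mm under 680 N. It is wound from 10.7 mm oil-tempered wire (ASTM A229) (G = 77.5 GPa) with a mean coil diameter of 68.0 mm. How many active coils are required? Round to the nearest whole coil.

22

Required rate k = F/δ = 680/37 = 18.378 N/mm
N_a = Gd⁴/(8D³k) = (77.5×10³ × 10.7⁴)/(8 × 68.0³ × 18.378)
    = 1.01587e+09 / 4.623e+07 = 21.97 → 22 coils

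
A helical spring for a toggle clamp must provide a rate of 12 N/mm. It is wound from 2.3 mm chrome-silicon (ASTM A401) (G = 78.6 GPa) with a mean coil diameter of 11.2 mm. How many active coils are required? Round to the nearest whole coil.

N_a = Gd⁴/(8D³k) = (78.6×10³ × 2.3⁴)/(8 × 11.2³ × 12)
    = 2.19955e+06 / 134873 = 16.31 → 16 coils

16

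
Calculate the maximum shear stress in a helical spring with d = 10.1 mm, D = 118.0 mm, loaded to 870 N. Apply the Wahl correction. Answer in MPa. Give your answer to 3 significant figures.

285 MPa

Spring index C = D/d = 118.0/10.1 = 11.6832
K_W = (4C−1)/(4C−4) + 0.615/C = 45.733/42.733 + 0.0526 = 1.1228
τ₀ = 8FD/(πd³) = 8·870·118.0/(π·10.1³) = 821280/3236.8 = 253.73 MPa
τ_max = K·τ₀ = 1.1228 × 253.73 = 284.9 MPa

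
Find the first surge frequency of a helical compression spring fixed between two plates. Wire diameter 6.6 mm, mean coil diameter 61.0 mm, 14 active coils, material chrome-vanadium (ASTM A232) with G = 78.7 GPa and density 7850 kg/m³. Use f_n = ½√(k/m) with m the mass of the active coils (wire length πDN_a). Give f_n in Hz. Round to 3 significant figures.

k = Gd⁴/(8D³N_a) = (78.7×10³)(6.6⁴)/(8·61.0³·14) = 5.8741 N/mm = 5874.1 N/m
Wire length L = πDN_a = π·61.0·14 = 2682.9 mm
m = ρ·(πd²/4)·L = 7850 × 34.212×10⁻⁶ m² × 2.6829 m = 0.72054 kg
f_n = ½√(k/m) = 0.5·√(5874.1/0.72054) = 0.5·√(8152.4) = 45.145 Hz

45.1 Hz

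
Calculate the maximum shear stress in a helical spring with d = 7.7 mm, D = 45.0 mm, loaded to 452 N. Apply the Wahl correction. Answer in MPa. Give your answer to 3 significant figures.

Spring index C = D/d = 45.0/7.7 = 5.8442
K_W = (4C−1)/(4C−4) + 0.615/C = 22.377/19.377 + 0.1052 = 1.2601
τ₀ = 8FD/(πd³) = 8·452·45.0/(π·7.7³) = 162720/1434.2 = 113.45 MPa
τ_max = K·τ₀ = 1.2601 × 113.45 = 142.96 MPa

143 MPa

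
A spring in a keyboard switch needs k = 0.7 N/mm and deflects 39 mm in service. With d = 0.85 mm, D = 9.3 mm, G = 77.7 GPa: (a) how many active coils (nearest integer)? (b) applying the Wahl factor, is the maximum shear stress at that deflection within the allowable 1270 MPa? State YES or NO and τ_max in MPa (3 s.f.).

N_a = Gd⁴/(8D³k) = (77.7×10³)(0.85⁴)/(8·9.3³·0.7) = 9.005 → N_a = 9
Actual rate k = Gd⁴/(8D³·9) = 0.70035 N/mm
Working load F = kδ = 0.70035·39 = 27.314 N
C = 9.3/0.85 = 10.9412; K_W = (4C−1)/(4C−4)+0.615/C = 1.1317
τ_max = K_W·8FD/(πd³) = 1.1317·1053.3 = 1192 MPa
τ_max ≤ 1270 MPa → acceptable

(a) 9 coils; (b) YES, τ_max = 1190 MPa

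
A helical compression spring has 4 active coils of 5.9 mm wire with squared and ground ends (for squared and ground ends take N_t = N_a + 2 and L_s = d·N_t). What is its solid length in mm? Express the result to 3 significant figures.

35.4 mm

squared and ground ends: N_t = N_a + 2 = 4 + 2 = 6
L_s = d·N_t = 5.9 × 6 = 35.4 mm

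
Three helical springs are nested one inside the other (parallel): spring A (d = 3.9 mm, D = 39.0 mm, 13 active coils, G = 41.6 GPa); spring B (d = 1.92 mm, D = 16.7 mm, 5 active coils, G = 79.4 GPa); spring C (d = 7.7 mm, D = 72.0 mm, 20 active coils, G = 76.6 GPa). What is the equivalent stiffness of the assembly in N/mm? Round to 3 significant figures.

k_A = Gd⁴/(8D³N_a) = (41.6×10³)(3.9⁴)/(8·39.0³·13) = 1.56 N/mm
k_B = Gd⁴/(8D³N_a) = (79.4×10³)(1.92⁴)/(8·16.7³·5) = 5.7918 N/mm
k_C = Gd⁴/(8D³N_a) = (76.6×10³)(7.7⁴)/(8·72.0³·20) = 4.5089 N/mm
Parallel: k_eq = 1.56 + 5.7918 + 4.5089 = 11.861 N/mm

11.9 N/mm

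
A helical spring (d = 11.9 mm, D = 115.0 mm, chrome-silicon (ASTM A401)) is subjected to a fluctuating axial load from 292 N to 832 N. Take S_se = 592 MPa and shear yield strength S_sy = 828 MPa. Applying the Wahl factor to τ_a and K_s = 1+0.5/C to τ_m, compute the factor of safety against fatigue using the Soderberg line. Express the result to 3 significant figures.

4.65

C = D/d = 115.0/11.9 = 9.6639; K_W = (4C−1)/(4C−4)+0.615/C = 1.1502; K_s = 1+0.5/C = 1.0517
F_a = (F_max−F_min)/2 = 270 N; F_m = (F_max+F_min)/2 = 562 N
τ_a = K_W·8F_aD/(πd³) = 1.1502 × 46.92 = 53.968 MPa
τ_m = K_s·8F_mD/(πd³) = 1.0517 × 97.664 = 102.72 MPa
Soderberg: 1/n_f = τ_a/S_se + τ_m/S_sy = 53.968/592 + 102.72/828 = 0.09116 + 0.12405 = 0.21522
n_f = 1/0.21522 = 4.646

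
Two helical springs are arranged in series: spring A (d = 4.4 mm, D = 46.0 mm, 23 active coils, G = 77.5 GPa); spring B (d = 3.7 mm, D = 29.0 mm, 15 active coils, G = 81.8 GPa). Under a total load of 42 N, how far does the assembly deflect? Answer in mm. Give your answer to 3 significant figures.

33.9 mm

k_A = Gd⁴/(8D³N_a) = (77.5×10³)(4.4⁴)/(8·46.0³·23) = 1.6219 N/mm
k_B = Gd⁴/(8D³N_a) = (81.8×10³)(3.7⁴)/(8·29.0³·15) = 5.2382 N/mm
Series: 1/k_eq = 1/1.6219 + 1/5.2382 = 0.80747; k_eq = 1.2384 N/mm
δ = F/k_eq = 42/1.2384 = 33.914 mm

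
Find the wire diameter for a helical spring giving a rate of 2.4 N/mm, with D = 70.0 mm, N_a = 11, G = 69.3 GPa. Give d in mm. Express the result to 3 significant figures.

5.69 mm

d = (8D³N_a·k / G)^(1/4) = (8·70.0³·11·2.4 / (69.3×10³))^0.25
  = (1045.3)^0.25 = 5.6861 mm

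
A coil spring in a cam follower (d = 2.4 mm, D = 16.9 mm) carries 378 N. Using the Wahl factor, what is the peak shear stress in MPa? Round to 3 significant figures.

1430 MPa

Spring index C = D/d = 16.9/2.4 = 7.0417
K_W = (4C−1)/(4C−4) + 0.615/C = 27.167/24.167 + 0.0873 = 1.2115
τ₀ = 8FD/(πd³) = 8·378·16.9/(π·2.4³) = 51105.6/43.429 = 1176.8 MPa
τ_max = K·τ₀ = 1.2115 × 1176.8 = 1425.6 MPa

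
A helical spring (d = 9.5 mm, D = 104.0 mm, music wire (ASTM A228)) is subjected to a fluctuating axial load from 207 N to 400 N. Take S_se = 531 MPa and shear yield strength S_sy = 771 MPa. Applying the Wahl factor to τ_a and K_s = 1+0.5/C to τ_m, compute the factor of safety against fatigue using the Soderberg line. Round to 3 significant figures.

5.24

C = D/d = 104.0/9.5 = 10.9474; K_W = (4C−1)/(4C−4)+0.615/C = 1.1316; K_s = 1+0.5/C = 1.0457
F_a = (F_max−F_min)/2 = 96.5 N; F_m = (F_max+F_min)/2 = 303.5 N
τ_a = K_W·8F_aD/(πd³) = 1.1316 × 29.808 = 33.73 MPa
τ_m = K_s·8F_mD/(πd³) = 1.0457 × 93.748 = 98.03 MPa
Soderberg: 1/n_f = τ_a/S_se + τ_m/S_sy = 33.73/531 + 98.03/771 = 0.06352 + 0.12715 = 0.19067
n_f = 1/0.19067 = 5.245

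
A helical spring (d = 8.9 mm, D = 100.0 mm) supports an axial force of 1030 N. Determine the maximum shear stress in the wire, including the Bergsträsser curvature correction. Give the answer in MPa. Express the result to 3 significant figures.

416 MPa

Spring index C = D/d = 100.0/8.9 = 11.2360
K_B = (4C+2)/(4C−3) = 46.944/41.944 = 1.1192
τ₀ = 8FD/(πd³) = 8·1030·100.0/(π·8.9³) = 824000/2214.7 = 372.06 MPa
τ_max = K·τ₀ = 1.1192 × 372.06 = 416.41 MPa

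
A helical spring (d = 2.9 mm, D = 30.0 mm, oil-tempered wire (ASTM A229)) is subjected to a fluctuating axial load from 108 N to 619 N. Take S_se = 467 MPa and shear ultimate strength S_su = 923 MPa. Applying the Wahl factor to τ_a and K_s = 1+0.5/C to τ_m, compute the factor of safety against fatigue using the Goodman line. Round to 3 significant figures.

C = D/d = 30.0/2.9 = 10.3448; K_W = (4C−1)/(4C−4)+0.615/C = 1.1397; K_s = 1+0.5/C = 1.0483
F_a = (F_max−F_min)/2 = 255.5 N; F_m = (F_max+F_min)/2 = 363.5 N
τ_a = K_W·8F_aD/(πd³) = 1.1397 × 800.31 = 912.12 MPa
τ_m = K_s·8F_mD/(πd³) = 1.0483 × 1138.6 = 1193.6 MPa
Goodman: 1/n_f = τ_a/S_se + τ_m/S_su = 912.12/467 + 1193.6/923 = 1.95315 + 1.29321 = 3.2464
n_f = 1/3.2464 = 0.308

0.308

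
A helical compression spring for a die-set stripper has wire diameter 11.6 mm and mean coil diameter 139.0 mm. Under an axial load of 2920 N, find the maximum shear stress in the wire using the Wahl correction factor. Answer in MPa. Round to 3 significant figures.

Spring index C = D/d = 139.0/11.6 = 11.9828
K_W = (4C−1)/(4C−4) + 0.615/C = 46.931/43.931 + 0.0513 = 1.1196
τ₀ = 8FD/(πd³) = 8·2920·139.0/(π·11.6³) = 3.24704e+06/4903.7 = 662.16 MPa
τ_max = K·τ₀ = 1.1196 × 662.16 = 741.36 MPa

741 MPa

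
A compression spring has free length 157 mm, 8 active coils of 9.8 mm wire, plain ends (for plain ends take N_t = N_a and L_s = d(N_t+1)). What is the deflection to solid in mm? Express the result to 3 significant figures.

N_t = 8; L_s = 9.8·9 = 88.2 mm
δ_solid = L₀ − L_s = 157 − 88.2 = 68.8 mm

68.8 mm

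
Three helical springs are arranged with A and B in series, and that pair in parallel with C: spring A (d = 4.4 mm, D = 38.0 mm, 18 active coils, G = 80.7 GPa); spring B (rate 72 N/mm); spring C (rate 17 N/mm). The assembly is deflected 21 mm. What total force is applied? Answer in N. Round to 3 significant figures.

433 N

k_A = Gd⁴/(8D³N_a) = (80.7×10³)(4.4⁴)/(8·38.0³·18) = 3.828 N/mm
Springs A,B series: k_AB = 1/(1/3.828+1/72) = 3.6347 N/mm; parallel with C: k_eq = 3.6347+17 = 20.635 N/mm
F = k_eq·δ = 20.635·21 = 433.33 N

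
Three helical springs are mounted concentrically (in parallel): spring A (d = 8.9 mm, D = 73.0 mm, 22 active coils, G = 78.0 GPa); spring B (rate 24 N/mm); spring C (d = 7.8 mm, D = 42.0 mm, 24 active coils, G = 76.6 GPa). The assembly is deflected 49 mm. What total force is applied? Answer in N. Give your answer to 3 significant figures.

k_A = Gd⁴/(8D³N_a) = (78.0×10³)(8.9⁴)/(8·73.0³·22) = 7.1478 N/mm
k_C = Gd⁴/(8D³N_a) = (76.6×10³)(7.8⁴)/(8·42.0³·24) = 19.932 N/mm
Parallel: k_eq = 7.1478 + 24 + 19.932 = 51.08 N/mm
F = k_eq·δ = 51.08·49 = 2502.9 N

2500 N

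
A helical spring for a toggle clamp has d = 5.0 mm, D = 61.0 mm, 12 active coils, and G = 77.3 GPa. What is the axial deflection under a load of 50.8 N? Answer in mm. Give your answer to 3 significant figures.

k = Gd⁴/(8D³N_a) = (77.3×10³)(5.0⁴)/(8·61.0³·12) = 2.2172 N/mm
δ = F/k = 50.8 / 2.2172 = 22.912 mm

22.9 mm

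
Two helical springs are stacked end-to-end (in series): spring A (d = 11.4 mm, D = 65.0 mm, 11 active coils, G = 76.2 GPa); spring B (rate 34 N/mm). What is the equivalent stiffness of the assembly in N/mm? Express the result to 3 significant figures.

k_A = Gd⁴/(8D³N_a) = (76.2×10³)(11.4⁴)/(8·65.0³·11) = 53.254 N/mm
Series: 1/k_eq = 1/53.254 + 1/34 = 0.04819; k_eq = 20.751 N/mm

20.8 N/mm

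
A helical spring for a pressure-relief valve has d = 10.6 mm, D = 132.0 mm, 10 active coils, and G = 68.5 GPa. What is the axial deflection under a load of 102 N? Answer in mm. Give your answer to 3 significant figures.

k = Gd⁴/(8D³N_a) = (68.5×10³)(10.6⁴)/(8·132.0³·10) = 4.7 N/mm
δ = F/k = 102 / 4.7 = 21.702 mm

21.7 mm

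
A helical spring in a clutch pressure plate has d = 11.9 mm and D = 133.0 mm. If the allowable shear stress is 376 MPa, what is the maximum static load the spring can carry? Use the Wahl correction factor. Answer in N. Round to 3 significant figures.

C = D/d = 133.0/11.9 = 11.1765
K_W = (4C−1)/(4C−4) + 0.615/C = 43.706/40.706 + 0.0550 = 1.1287
τ_max = K·8FD/(πd³) → F_max = τ_allow·πd³/(8DK)
F_max = 376·π·11.9³/(8·133.0·1.1287) = 1.9906e+06/1201 = 1657.5 N

1660 N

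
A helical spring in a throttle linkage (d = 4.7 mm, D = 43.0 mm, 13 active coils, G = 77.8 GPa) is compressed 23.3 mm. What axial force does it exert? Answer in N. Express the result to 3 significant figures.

107 N

k = Gd⁴/(8D³N_a) = (77.8×10³)(4.7⁴)/(8·43.0³·13) = 4.5913 N/mm
F = k·δ = 4.5913 × 23.3 = 106.98 N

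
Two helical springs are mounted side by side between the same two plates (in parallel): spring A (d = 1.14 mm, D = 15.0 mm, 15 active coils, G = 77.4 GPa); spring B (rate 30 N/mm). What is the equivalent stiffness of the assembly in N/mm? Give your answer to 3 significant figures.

k_A = Gd⁴/(8D³N_a) = (77.4×10³)(1.14⁴)/(8·15.0³·15) = 0.32278 N/mm
Parallel: k_eq = 0.32278 + 30 = 30.323 N/mm

30.3 N/mm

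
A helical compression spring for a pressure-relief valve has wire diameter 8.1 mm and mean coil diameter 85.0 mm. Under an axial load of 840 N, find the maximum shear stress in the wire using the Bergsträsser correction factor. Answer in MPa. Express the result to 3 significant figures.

386 MPa

Spring index C = D/d = 85.0/8.1 = 10.4938
K_B = (4C+2)/(4C−3) = 43.975/38.975 = 1.1283
τ₀ = 8FD/(πd³) = 8·840·85.0/(π·8.1³) = 571200/1669.6 = 342.12 MPa
τ_max = K·τ₀ = 1.1283 × 342.12 = 386.01 MPa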